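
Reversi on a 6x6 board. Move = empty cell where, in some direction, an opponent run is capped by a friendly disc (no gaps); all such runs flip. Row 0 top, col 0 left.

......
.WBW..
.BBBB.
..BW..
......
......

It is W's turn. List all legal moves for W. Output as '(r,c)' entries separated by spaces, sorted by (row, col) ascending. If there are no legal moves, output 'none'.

(0,1): no bracket -> illegal
(0,2): no bracket -> illegal
(0,3): no bracket -> illegal
(1,0): no bracket -> illegal
(1,4): no bracket -> illegal
(1,5): flips 1 -> legal
(2,0): no bracket -> illegal
(2,5): no bracket -> illegal
(3,0): no bracket -> illegal
(3,1): flips 3 -> legal
(3,4): no bracket -> illegal
(3,5): flips 1 -> legal
(4,1): no bracket -> illegal
(4,2): no bracket -> illegal
(4,3): no bracket -> illegal

Answer: (1,5) (3,1) (3,5)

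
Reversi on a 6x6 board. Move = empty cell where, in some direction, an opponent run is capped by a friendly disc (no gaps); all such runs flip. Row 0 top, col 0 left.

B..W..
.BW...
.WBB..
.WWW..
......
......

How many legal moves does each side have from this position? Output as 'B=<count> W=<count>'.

Answer: B=9 W=6

Derivation:
-- B to move --
(0,1): flips 1 -> legal
(0,2): flips 1 -> legal
(0,4): no bracket -> illegal
(1,0): no bracket -> illegal
(1,3): flips 1 -> legal
(1,4): no bracket -> illegal
(2,0): flips 1 -> legal
(2,4): no bracket -> illegal
(3,0): no bracket -> illegal
(3,4): no bracket -> illegal
(4,0): flips 1 -> legal
(4,1): flips 3 -> legal
(4,2): flips 1 -> legal
(4,3): flips 1 -> legal
(4,4): flips 1 -> legal
B mobility = 9
-- W to move --
(0,1): flips 1 -> legal
(0,2): no bracket -> illegal
(1,0): flips 1 -> legal
(1,3): flips 2 -> legal
(1,4): flips 1 -> legal
(2,0): no bracket -> illegal
(2,4): flips 2 -> legal
(3,4): flips 1 -> legal
W mobility = 6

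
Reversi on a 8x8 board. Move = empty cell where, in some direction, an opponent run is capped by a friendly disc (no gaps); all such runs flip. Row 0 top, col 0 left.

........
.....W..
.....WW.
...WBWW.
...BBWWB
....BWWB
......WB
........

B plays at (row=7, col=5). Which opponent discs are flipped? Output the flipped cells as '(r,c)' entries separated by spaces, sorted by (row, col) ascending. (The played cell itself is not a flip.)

Answer: (6,6)

Derivation:
Dir NW: first cell '.' (not opp) -> no flip
Dir N: first cell '.' (not opp) -> no flip
Dir NE: opp run (6,6) capped by B -> flip
Dir W: first cell '.' (not opp) -> no flip
Dir E: first cell '.' (not opp) -> no flip
Dir SW: edge -> no flip
Dir S: edge -> no flip
Dir SE: edge -> no flip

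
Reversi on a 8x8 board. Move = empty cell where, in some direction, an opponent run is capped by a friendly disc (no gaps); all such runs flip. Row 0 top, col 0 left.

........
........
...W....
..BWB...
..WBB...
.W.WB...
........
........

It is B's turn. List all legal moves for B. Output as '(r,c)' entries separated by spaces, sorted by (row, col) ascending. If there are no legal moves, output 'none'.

(1,2): flips 1 -> legal
(1,3): flips 2 -> legal
(1,4): flips 1 -> legal
(2,2): flips 1 -> legal
(2,4): no bracket -> illegal
(3,1): no bracket -> illegal
(4,0): no bracket -> illegal
(4,1): flips 1 -> legal
(5,0): no bracket -> illegal
(5,2): flips 2 -> legal
(6,0): no bracket -> illegal
(6,1): no bracket -> illegal
(6,2): flips 1 -> legal
(6,3): flips 1 -> legal
(6,4): no bracket -> illegal

Answer: (1,2) (1,3) (1,4) (2,2) (4,1) (5,2) (6,2) (6,3)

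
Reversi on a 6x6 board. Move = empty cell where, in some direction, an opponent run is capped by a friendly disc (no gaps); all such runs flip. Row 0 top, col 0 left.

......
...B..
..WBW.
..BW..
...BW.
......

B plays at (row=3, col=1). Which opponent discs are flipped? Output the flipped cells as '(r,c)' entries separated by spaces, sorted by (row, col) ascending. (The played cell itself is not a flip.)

Answer: (2,2)

Derivation:
Dir NW: first cell '.' (not opp) -> no flip
Dir N: first cell '.' (not opp) -> no flip
Dir NE: opp run (2,2) capped by B -> flip
Dir W: first cell '.' (not opp) -> no flip
Dir E: first cell 'B' (not opp) -> no flip
Dir SW: first cell '.' (not opp) -> no flip
Dir S: first cell '.' (not opp) -> no flip
Dir SE: first cell '.' (not opp) -> no flip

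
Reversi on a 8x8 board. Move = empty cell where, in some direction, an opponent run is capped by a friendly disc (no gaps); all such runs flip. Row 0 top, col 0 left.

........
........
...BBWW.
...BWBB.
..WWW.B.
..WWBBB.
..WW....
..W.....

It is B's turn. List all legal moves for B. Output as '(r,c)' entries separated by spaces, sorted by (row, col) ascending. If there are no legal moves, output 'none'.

Answer: (1,4) (1,5) (1,6) (1,7) (2,7) (3,2) (4,5) (5,1) (7,1) (7,3)

Derivation:
(1,4): flips 1 -> legal
(1,5): flips 1 -> legal
(1,6): flips 1 -> legal
(1,7): flips 1 -> legal
(2,7): flips 2 -> legal
(3,1): no bracket -> illegal
(3,2): flips 1 -> legal
(3,7): no bracket -> illegal
(4,1): no bracket -> illegal
(4,5): flips 1 -> legal
(5,1): flips 3 -> legal
(6,1): no bracket -> illegal
(6,4): no bracket -> illegal
(7,1): flips 3 -> legal
(7,3): flips 3 -> legal
(7,4): no bracket -> illegal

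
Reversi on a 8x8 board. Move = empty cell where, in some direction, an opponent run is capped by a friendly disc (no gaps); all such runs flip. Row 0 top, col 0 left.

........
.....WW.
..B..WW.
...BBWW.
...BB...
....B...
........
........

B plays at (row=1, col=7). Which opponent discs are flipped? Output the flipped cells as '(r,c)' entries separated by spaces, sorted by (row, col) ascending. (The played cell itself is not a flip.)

Dir NW: first cell '.' (not opp) -> no flip
Dir N: first cell '.' (not opp) -> no flip
Dir NE: edge -> no flip
Dir W: opp run (1,6) (1,5), next='.' -> no flip
Dir E: edge -> no flip
Dir SW: opp run (2,6) (3,5) capped by B -> flip
Dir S: first cell '.' (not opp) -> no flip
Dir SE: edge -> no flip

Answer: (2,6) (3,5)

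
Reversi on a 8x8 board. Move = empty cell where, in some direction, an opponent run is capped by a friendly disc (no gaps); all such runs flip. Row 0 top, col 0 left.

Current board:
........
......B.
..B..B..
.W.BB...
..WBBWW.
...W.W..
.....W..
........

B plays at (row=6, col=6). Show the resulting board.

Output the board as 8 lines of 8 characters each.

Place B at (6,6); scan 8 dirs for brackets.
Dir NW: opp run (5,5) capped by B -> flip
Dir N: first cell '.' (not opp) -> no flip
Dir NE: first cell '.' (not opp) -> no flip
Dir W: opp run (6,5), next='.' -> no flip
Dir E: first cell '.' (not opp) -> no flip
Dir SW: first cell '.' (not opp) -> no flip
Dir S: first cell '.' (not opp) -> no flip
Dir SE: first cell '.' (not opp) -> no flip
All flips: (5,5)

Answer: ........
......B.
..B..B..
.W.BB...
..WBBWW.
...W.B..
.....WB.
........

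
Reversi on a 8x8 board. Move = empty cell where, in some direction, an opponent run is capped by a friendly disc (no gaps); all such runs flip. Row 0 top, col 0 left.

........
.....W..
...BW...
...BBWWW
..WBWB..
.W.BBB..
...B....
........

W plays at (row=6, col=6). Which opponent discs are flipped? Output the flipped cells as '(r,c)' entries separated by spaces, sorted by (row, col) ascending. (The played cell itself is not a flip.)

Dir NW: opp run (5,5) capped by W -> flip
Dir N: first cell '.' (not opp) -> no flip
Dir NE: first cell '.' (not opp) -> no flip
Dir W: first cell '.' (not opp) -> no flip
Dir E: first cell '.' (not opp) -> no flip
Dir SW: first cell '.' (not opp) -> no flip
Dir S: first cell '.' (not opp) -> no flip
Dir SE: first cell '.' (not opp) -> no flip

Answer: (5,5)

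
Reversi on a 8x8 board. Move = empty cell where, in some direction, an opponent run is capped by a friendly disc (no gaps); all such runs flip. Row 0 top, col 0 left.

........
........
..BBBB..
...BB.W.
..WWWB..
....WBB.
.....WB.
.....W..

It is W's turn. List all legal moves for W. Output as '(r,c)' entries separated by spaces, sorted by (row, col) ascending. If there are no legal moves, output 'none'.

(1,1): flips 2 -> legal
(1,2): no bracket -> illegal
(1,3): flips 2 -> legal
(1,4): flips 3 -> legal
(1,5): flips 2 -> legal
(1,6): flips 2 -> legal
(2,1): no bracket -> illegal
(2,6): no bracket -> illegal
(3,1): no bracket -> illegal
(3,2): no bracket -> illegal
(3,5): flips 2 -> legal
(4,6): flips 1 -> legal
(4,7): flips 1 -> legal
(5,7): flips 3 -> legal
(6,4): no bracket -> illegal
(6,7): flips 1 -> legal
(7,6): no bracket -> illegal
(7,7): flips 2 -> legal

Answer: (1,1) (1,3) (1,4) (1,5) (1,6) (3,5) (4,6) (4,7) (5,7) (6,7) (7,7)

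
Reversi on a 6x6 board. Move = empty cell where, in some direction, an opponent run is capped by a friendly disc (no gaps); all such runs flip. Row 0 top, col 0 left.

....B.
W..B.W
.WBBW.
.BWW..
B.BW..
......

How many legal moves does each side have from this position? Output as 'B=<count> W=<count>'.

Answer: B=8 W=9

Derivation:
-- B to move --
(0,0): no bracket -> illegal
(0,1): no bracket -> illegal
(0,5): no bracket -> illegal
(1,1): flips 1 -> legal
(1,2): no bracket -> illegal
(1,4): no bracket -> illegal
(2,0): flips 1 -> legal
(2,5): flips 1 -> legal
(3,0): no bracket -> illegal
(3,4): flips 2 -> legal
(3,5): flips 1 -> legal
(4,1): flips 1 -> legal
(4,4): flips 2 -> legal
(5,2): no bracket -> illegal
(5,3): flips 2 -> legal
(5,4): no bracket -> illegal
B mobility = 8
-- W to move --
(0,2): flips 1 -> legal
(0,3): flips 2 -> legal
(0,5): no bracket -> illegal
(1,1): flips 1 -> legal
(1,2): flips 1 -> legal
(1,4): flips 1 -> legal
(2,0): no bracket -> illegal
(3,0): flips 1 -> legal
(3,4): no bracket -> illegal
(4,1): flips 2 -> legal
(5,0): no bracket -> illegal
(5,1): flips 1 -> legal
(5,2): flips 1 -> legal
(5,3): no bracket -> illegal
W mobility = 9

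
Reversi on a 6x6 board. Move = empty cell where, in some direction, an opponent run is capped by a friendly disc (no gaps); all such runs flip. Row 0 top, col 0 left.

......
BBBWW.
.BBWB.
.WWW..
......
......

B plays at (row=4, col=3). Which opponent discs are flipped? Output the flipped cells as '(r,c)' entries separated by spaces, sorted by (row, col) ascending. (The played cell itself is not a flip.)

Answer: (3,2)

Derivation:
Dir NW: opp run (3,2) capped by B -> flip
Dir N: opp run (3,3) (2,3) (1,3), next='.' -> no flip
Dir NE: first cell '.' (not opp) -> no flip
Dir W: first cell '.' (not opp) -> no flip
Dir E: first cell '.' (not opp) -> no flip
Dir SW: first cell '.' (not opp) -> no flip
Dir S: first cell '.' (not opp) -> no flip
Dir SE: first cell '.' (not opp) -> no flip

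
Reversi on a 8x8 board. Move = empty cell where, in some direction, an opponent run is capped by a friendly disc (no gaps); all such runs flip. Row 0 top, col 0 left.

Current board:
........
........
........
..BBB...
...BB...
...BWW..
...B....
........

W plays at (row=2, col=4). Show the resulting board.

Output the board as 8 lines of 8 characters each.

Answer: ........
........
....W...
..BBW...
...BW...
...BWW..
...B....
........

Derivation:
Place W at (2,4); scan 8 dirs for brackets.
Dir NW: first cell '.' (not opp) -> no flip
Dir N: first cell '.' (not opp) -> no flip
Dir NE: first cell '.' (not opp) -> no flip
Dir W: first cell '.' (not opp) -> no flip
Dir E: first cell '.' (not opp) -> no flip
Dir SW: opp run (3,3), next='.' -> no flip
Dir S: opp run (3,4) (4,4) capped by W -> flip
Dir SE: first cell '.' (not opp) -> no flip
All flips: (3,4) (4,4)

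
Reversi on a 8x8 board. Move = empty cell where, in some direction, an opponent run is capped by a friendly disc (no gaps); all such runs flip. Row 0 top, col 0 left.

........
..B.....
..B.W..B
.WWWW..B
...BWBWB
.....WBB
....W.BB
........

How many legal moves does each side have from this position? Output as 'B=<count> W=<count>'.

Answer: B=10 W=10

Derivation:
-- B to move --
(1,3): no bracket -> illegal
(1,4): no bracket -> illegal
(1,5): no bracket -> illegal
(2,0): no bracket -> illegal
(2,1): flips 1 -> legal
(2,3): flips 2 -> legal
(2,5): flips 1 -> legal
(3,0): no bracket -> illegal
(3,5): flips 1 -> legal
(3,6): flips 1 -> legal
(4,0): flips 1 -> legal
(4,1): no bracket -> illegal
(4,2): flips 1 -> legal
(5,3): no bracket -> illegal
(5,4): flips 1 -> legal
(6,3): no bracket -> illegal
(6,5): flips 1 -> legal
(7,3): flips 3 -> legal
(7,4): no bracket -> illegal
(7,5): no bracket -> illegal
B mobility = 10
-- W to move --
(0,1): no bracket -> illegal
(0,2): flips 2 -> legal
(0,3): no bracket -> illegal
(1,1): flips 1 -> legal
(1,3): flips 1 -> legal
(1,6): no bracket -> illegal
(1,7): no bracket -> illegal
(2,1): no bracket -> illegal
(2,3): no bracket -> illegal
(2,6): no bracket -> illegal
(3,5): flips 1 -> legal
(3,6): no bracket -> illegal
(4,2): flips 1 -> legal
(5,2): flips 1 -> legal
(5,3): flips 1 -> legal
(5,4): flips 1 -> legal
(6,5): no bracket -> illegal
(7,5): no bracket -> illegal
(7,6): flips 2 -> legal
(7,7): flips 1 -> legal
W mobility = 10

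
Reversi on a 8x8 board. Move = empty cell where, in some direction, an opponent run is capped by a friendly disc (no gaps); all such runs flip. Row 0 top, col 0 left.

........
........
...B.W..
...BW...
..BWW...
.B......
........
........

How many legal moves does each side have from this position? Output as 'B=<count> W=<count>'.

Answer: B=4 W=5

Derivation:
-- B to move --
(1,4): no bracket -> illegal
(1,5): no bracket -> illegal
(1,6): no bracket -> illegal
(2,4): no bracket -> illegal
(2,6): no bracket -> illegal
(3,2): no bracket -> illegal
(3,5): flips 1 -> legal
(3,6): no bracket -> illegal
(4,5): flips 3 -> legal
(5,2): no bracket -> illegal
(5,3): flips 1 -> legal
(5,4): no bracket -> illegal
(5,5): flips 1 -> legal
B mobility = 4
-- W to move --
(1,2): flips 1 -> legal
(1,3): flips 2 -> legal
(1,4): no bracket -> illegal
(2,2): flips 1 -> legal
(2,4): no bracket -> illegal
(3,1): no bracket -> illegal
(3,2): flips 1 -> legal
(4,0): no bracket -> illegal
(4,1): flips 1 -> legal
(5,0): no bracket -> illegal
(5,2): no bracket -> illegal
(5,3): no bracket -> illegal
(6,0): no bracket -> illegal
(6,1): no bracket -> illegal
(6,2): no bracket -> illegal
W mobility = 5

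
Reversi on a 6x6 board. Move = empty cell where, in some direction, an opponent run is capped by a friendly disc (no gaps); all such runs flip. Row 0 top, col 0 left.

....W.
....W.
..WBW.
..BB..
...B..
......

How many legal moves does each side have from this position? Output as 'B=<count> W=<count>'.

Answer: B=6 W=3

Derivation:
-- B to move --
(0,3): no bracket -> illegal
(0,5): flips 1 -> legal
(1,1): flips 1 -> legal
(1,2): flips 1 -> legal
(1,3): no bracket -> illegal
(1,5): flips 1 -> legal
(2,1): flips 1 -> legal
(2,5): flips 1 -> legal
(3,1): no bracket -> illegal
(3,4): no bracket -> illegal
(3,5): no bracket -> illegal
B mobility = 6
-- W to move --
(1,2): no bracket -> illegal
(1,3): no bracket -> illegal
(2,1): no bracket -> illegal
(3,1): no bracket -> illegal
(3,4): no bracket -> illegal
(4,1): flips 2 -> legal
(4,2): flips 2 -> legal
(4,4): flips 1 -> legal
(5,2): no bracket -> illegal
(5,3): no bracket -> illegal
(5,4): no bracket -> illegal
W mobility = 3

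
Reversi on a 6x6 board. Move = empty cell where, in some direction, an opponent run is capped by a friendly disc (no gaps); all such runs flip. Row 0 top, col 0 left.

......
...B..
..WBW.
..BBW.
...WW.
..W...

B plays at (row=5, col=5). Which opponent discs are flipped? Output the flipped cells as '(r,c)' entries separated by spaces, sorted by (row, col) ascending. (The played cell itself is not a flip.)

Answer: (4,4)

Derivation:
Dir NW: opp run (4,4) capped by B -> flip
Dir N: first cell '.' (not opp) -> no flip
Dir NE: edge -> no flip
Dir W: first cell '.' (not opp) -> no flip
Dir E: edge -> no flip
Dir SW: edge -> no flip
Dir S: edge -> no flip
Dir SE: edge -> no flip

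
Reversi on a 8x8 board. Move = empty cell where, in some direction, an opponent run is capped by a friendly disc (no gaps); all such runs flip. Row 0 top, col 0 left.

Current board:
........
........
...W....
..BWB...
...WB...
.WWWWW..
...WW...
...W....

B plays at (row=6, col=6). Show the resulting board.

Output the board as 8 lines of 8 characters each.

Answer: ........
........
...W....
..BWB...
...WB...
.WWWWB..
...WW.B.
...W....

Derivation:
Place B at (6,6); scan 8 dirs for brackets.
Dir NW: opp run (5,5) capped by B -> flip
Dir N: first cell '.' (not opp) -> no flip
Dir NE: first cell '.' (not opp) -> no flip
Dir W: first cell '.' (not opp) -> no flip
Dir E: first cell '.' (not opp) -> no flip
Dir SW: first cell '.' (not opp) -> no flip
Dir S: first cell '.' (not opp) -> no flip
Dir SE: first cell '.' (not opp) -> no flip
All flips: (5,5)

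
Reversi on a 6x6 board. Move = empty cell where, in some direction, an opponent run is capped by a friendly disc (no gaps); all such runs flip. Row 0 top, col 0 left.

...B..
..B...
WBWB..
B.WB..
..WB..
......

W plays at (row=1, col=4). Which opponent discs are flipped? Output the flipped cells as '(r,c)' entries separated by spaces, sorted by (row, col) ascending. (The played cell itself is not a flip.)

Dir NW: opp run (0,3), next=edge -> no flip
Dir N: first cell '.' (not opp) -> no flip
Dir NE: first cell '.' (not opp) -> no flip
Dir W: first cell '.' (not opp) -> no flip
Dir E: first cell '.' (not opp) -> no flip
Dir SW: opp run (2,3) capped by W -> flip
Dir S: first cell '.' (not opp) -> no flip
Dir SE: first cell '.' (not opp) -> no flip

Answer: (2,3)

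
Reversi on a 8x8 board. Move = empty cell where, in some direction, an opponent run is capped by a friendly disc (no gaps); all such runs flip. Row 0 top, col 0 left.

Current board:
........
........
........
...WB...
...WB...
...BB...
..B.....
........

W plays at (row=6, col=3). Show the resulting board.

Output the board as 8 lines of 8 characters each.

Place W at (6,3); scan 8 dirs for brackets.
Dir NW: first cell '.' (not opp) -> no flip
Dir N: opp run (5,3) capped by W -> flip
Dir NE: opp run (5,4), next='.' -> no flip
Dir W: opp run (6,2), next='.' -> no flip
Dir E: first cell '.' (not opp) -> no flip
Dir SW: first cell '.' (not opp) -> no flip
Dir S: first cell '.' (not opp) -> no flip
Dir SE: first cell '.' (not opp) -> no flip
All flips: (5,3)

Answer: ........
........
........
...WB...
...WB...
...WB...
..BW....
........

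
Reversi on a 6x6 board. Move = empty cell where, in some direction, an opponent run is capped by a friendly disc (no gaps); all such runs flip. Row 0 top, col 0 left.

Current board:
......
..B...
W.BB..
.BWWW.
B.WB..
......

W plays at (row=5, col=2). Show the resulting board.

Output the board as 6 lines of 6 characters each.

Place W at (5,2); scan 8 dirs for brackets.
Dir NW: first cell '.' (not opp) -> no flip
Dir N: first cell 'W' (not opp) -> no flip
Dir NE: opp run (4,3) capped by W -> flip
Dir W: first cell '.' (not opp) -> no flip
Dir E: first cell '.' (not opp) -> no flip
Dir SW: edge -> no flip
Dir S: edge -> no flip
Dir SE: edge -> no flip
All flips: (4,3)

Answer: ......
..B...
W.BB..
.BWWW.
B.WW..
..W...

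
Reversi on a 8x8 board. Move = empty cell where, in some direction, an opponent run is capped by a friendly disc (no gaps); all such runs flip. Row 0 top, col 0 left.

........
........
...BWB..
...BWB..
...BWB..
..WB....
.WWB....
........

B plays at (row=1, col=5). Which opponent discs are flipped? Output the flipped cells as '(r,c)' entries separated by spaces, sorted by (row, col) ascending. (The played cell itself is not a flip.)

Answer: (2,4)

Derivation:
Dir NW: first cell '.' (not opp) -> no flip
Dir N: first cell '.' (not opp) -> no flip
Dir NE: first cell '.' (not opp) -> no flip
Dir W: first cell '.' (not opp) -> no flip
Dir E: first cell '.' (not opp) -> no flip
Dir SW: opp run (2,4) capped by B -> flip
Dir S: first cell 'B' (not opp) -> no flip
Dir SE: first cell '.' (not opp) -> no flip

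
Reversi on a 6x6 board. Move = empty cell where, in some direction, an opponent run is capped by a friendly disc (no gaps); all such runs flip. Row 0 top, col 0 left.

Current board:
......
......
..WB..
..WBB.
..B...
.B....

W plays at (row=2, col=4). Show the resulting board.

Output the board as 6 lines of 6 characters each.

Place W at (2,4); scan 8 dirs for brackets.
Dir NW: first cell '.' (not opp) -> no flip
Dir N: first cell '.' (not opp) -> no flip
Dir NE: first cell '.' (not opp) -> no flip
Dir W: opp run (2,3) capped by W -> flip
Dir E: first cell '.' (not opp) -> no flip
Dir SW: opp run (3,3) (4,2) (5,1), next=edge -> no flip
Dir S: opp run (3,4), next='.' -> no flip
Dir SE: first cell '.' (not opp) -> no flip
All flips: (2,3)

Answer: ......
......
..WWW.
..WBB.
..B...
.B....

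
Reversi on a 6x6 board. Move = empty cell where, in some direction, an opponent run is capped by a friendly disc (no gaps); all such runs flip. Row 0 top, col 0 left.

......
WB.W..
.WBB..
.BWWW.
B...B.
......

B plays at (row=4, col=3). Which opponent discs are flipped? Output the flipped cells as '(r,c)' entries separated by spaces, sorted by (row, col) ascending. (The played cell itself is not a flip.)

Dir NW: opp run (3,2) (2,1) (1,0), next=edge -> no flip
Dir N: opp run (3,3) capped by B -> flip
Dir NE: opp run (3,4), next='.' -> no flip
Dir W: first cell '.' (not opp) -> no flip
Dir E: first cell 'B' (not opp) -> no flip
Dir SW: first cell '.' (not opp) -> no flip
Dir S: first cell '.' (not opp) -> no flip
Dir SE: first cell '.' (not opp) -> no flip

Answer: (3,3)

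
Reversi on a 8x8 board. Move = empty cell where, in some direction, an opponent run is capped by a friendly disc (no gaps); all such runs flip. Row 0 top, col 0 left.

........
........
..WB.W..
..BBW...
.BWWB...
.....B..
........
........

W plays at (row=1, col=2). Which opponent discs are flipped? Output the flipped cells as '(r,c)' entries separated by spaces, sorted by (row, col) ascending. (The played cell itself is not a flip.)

Answer: (2,3)

Derivation:
Dir NW: first cell '.' (not opp) -> no flip
Dir N: first cell '.' (not opp) -> no flip
Dir NE: first cell '.' (not opp) -> no flip
Dir W: first cell '.' (not opp) -> no flip
Dir E: first cell '.' (not opp) -> no flip
Dir SW: first cell '.' (not opp) -> no flip
Dir S: first cell 'W' (not opp) -> no flip
Dir SE: opp run (2,3) capped by W -> flip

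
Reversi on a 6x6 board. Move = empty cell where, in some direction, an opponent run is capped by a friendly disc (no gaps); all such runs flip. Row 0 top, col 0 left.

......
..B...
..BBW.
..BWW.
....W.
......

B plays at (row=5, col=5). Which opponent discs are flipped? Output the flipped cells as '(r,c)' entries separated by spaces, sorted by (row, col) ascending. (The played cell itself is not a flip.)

Answer: (3,3) (4,4)

Derivation:
Dir NW: opp run (4,4) (3,3) capped by B -> flip
Dir N: first cell '.' (not opp) -> no flip
Dir NE: edge -> no flip
Dir W: first cell '.' (not opp) -> no flip
Dir E: edge -> no flip
Dir SW: edge -> no flip
Dir S: edge -> no flip
Dir SE: edge -> no flip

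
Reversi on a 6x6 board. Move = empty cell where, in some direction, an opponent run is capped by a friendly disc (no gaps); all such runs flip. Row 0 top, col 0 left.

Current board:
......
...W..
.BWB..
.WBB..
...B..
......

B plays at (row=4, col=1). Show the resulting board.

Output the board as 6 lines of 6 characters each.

Answer: ......
...W..
.BWB..
.BBB..
.B.B..
......

Derivation:
Place B at (4,1); scan 8 dirs for brackets.
Dir NW: first cell '.' (not opp) -> no flip
Dir N: opp run (3,1) capped by B -> flip
Dir NE: first cell 'B' (not opp) -> no flip
Dir W: first cell '.' (not opp) -> no flip
Dir E: first cell '.' (not opp) -> no flip
Dir SW: first cell '.' (not opp) -> no flip
Dir S: first cell '.' (not opp) -> no flip
Dir SE: first cell '.' (not opp) -> no flip
All flips: (3,1)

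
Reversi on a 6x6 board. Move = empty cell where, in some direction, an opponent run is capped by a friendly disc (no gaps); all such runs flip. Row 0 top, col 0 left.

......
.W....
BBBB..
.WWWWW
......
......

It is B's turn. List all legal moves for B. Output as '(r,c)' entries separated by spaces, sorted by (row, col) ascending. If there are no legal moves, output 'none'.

(0,0): flips 1 -> legal
(0,1): flips 1 -> legal
(0,2): flips 1 -> legal
(1,0): no bracket -> illegal
(1,2): no bracket -> illegal
(2,4): no bracket -> illegal
(2,5): no bracket -> illegal
(3,0): no bracket -> illegal
(4,0): flips 1 -> legal
(4,1): flips 2 -> legal
(4,2): flips 2 -> legal
(4,3): flips 2 -> legal
(4,4): flips 1 -> legal
(4,5): flips 1 -> legal

Answer: (0,0) (0,1) (0,2) (4,0) (4,1) (4,2) (4,3) (4,4) (4,5)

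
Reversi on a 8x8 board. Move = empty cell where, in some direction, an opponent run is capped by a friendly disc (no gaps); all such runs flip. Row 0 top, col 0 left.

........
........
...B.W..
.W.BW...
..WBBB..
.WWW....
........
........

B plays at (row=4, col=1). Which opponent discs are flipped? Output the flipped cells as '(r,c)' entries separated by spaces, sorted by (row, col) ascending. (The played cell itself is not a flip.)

Answer: (4,2)

Derivation:
Dir NW: first cell '.' (not opp) -> no flip
Dir N: opp run (3,1), next='.' -> no flip
Dir NE: first cell '.' (not opp) -> no flip
Dir W: first cell '.' (not opp) -> no flip
Dir E: opp run (4,2) capped by B -> flip
Dir SW: first cell '.' (not opp) -> no flip
Dir S: opp run (5,1), next='.' -> no flip
Dir SE: opp run (5,2), next='.' -> no flip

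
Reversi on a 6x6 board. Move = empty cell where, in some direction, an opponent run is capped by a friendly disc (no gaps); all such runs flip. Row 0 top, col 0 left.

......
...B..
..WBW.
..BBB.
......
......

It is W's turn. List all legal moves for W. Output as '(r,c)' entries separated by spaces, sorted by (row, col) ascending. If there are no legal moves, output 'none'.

(0,2): flips 1 -> legal
(0,3): no bracket -> illegal
(0,4): flips 1 -> legal
(1,2): no bracket -> illegal
(1,4): no bracket -> illegal
(2,1): no bracket -> illegal
(2,5): no bracket -> illegal
(3,1): no bracket -> illegal
(3,5): no bracket -> illegal
(4,1): no bracket -> illegal
(4,2): flips 2 -> legal
(4,3): no bracket -> illegal
(4,4): flips 2 -> legal
(4,5): no bracket -> illegal

Answer: (0,2) (0,4) (4,2) (4,4)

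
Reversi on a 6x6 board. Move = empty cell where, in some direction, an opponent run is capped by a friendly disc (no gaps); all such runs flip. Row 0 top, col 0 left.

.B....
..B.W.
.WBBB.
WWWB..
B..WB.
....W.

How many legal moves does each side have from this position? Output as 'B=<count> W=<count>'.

-- B to move --
(0,3): no bracket -> illegal
(0,4): flips 1 -> legal
(0,5): flips 1 -> legal
(1,0): no bracket -> illegal
(1,1): no bracket -> illegal
(1,3): no bracket -> illegal
(1,5): no bracket -> illegal
(2,0): flips 2 -> legal
(2,5): no bracket -> illegal
(3,4): no bracket -> illegal
(4,1): flips 1 -> legal
(4,2): flips 2 -> legal
(4,5): no bracket -> illegal
(5,2): no bracket -> illegal
(5,3): flips 1 -> legal
(5,5): no bracket -> illegal
B mobility = 6
-- W to move --
(0,0): no bracket -> illegal
(0,2): flips 2 -> legal
(0,3): flips 1 -> legal
(1,0): no bracket -> illegal
(1,1): no bracket -> illegal
(1,3): flips 3 -> legal
(1,5): no bracket -> illegal
(2,5): flips 3 -> legal
(3,4): flips 3 -> legal
(3,5): no bracket -> illegal
(4,1): no bracket -> illegal
(4,2): no bracket -> illegal
(4,5): flips 1 -> legal
(5,0): flips 1 -> legal
(5,1): no bracket -> illegal
(5,3): no bracket -> illegal
(5,5): no bracket -> illegal
W mobility = 7

Answer: B=6 W=7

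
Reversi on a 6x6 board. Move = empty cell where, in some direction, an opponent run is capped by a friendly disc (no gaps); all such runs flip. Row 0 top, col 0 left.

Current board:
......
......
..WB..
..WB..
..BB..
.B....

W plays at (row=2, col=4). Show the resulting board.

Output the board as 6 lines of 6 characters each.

Answer: ......
......
..WWW.
..WB..
..BB..
.B....

Derivation:
Place W at (2,4); scan 8 dirs for brackets.
Dir NW: first cell '.' (not opp) -> no flip
Dir N: first cell '.' (not opp) -> no flip
Dir NE: first cell '.' (not opp) -> no flip
Dir W: opp run (2,3) capped by W -> flip
Dir E: first cell '.' (not opp) -> no flip
Dir SW: opp run (3,3) (4,2) (5,1), next=edge -> no flip
Dir S: first cell '.' (not opp) -> no flip
Dir SE: first cell '.' (not opp) -> no flip
All flips: (2,3)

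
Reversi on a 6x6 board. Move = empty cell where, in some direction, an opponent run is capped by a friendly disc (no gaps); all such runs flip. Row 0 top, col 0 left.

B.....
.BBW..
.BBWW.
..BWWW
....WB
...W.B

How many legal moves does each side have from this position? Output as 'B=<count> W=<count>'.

-- B to move --
(0,2): no bracket -> illegal
(0,3): no bracket -> illegal
(0,4): flips 1 -> legal
(1,4): flips 2 -> legal
(1,5): no bracket -> illegal
(2,5): flips 3 -> legal
(4,2): no bracket -> illegal
(4,3): flips 1 -> legal
(5,2): no bracket -> illegal
(5,4): no bracket -> illegal
B mobility = 4
-- W to move --
(0,1): flips 1 -> legal
(0,2): no bracket -> illegal
(0,3): no bracket -> illegal
(1,0): flips 2 -> legal
(2,0): flips 2 -> legal
(3,0): no bracket -> illegal
(3,1): flips 2 -> legal
(4,1): flips 1 -> legal
(4,2): no bracket -> illegal
(4,3): no bracket -> illegal
(5,4): no bracket -> illegal
W mobility = 5

Answer: B=4 W=5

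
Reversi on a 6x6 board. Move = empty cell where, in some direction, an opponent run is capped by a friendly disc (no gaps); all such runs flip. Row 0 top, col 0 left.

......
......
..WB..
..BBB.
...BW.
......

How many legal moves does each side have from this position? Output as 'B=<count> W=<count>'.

-- B to move --
(1,1): flips 1 -> legal
(1,2): flips 1 -> legal
(1,3): no bracket -> illegal
(2,1): flips 1 -> legal
(3,1): no bracket -> illegal
(3,5): no bracket -> illegal
(4,5): flips 1 -> legal
(5,3): no bracket -> illegal
(5,4): flips 1 -> legal
(5,5): flips 1 -> legal
B mobility = 6
-- W to move --
(1,2): no bracket -> illegal
(1,3): no bracket -> illegal
(1,4): no bracket -> illegal
(2,1): no bracket -> illegal
(2,4): flips 2 -> legal
(2,5): no bracket -> illegal
(3,1): no bracket -> illegal
(3,5): no bracket -> illegal
(4,1): no bracket -> illegal
(4,2): flips 2 -> legal
(4,5): no bracket -> illegal
(5,2): no bracket -> illegal
(5,3): no bracket -> illegal
(5,4): no bracket -> illegal
W mobility = 2

Answer: B=6 W=2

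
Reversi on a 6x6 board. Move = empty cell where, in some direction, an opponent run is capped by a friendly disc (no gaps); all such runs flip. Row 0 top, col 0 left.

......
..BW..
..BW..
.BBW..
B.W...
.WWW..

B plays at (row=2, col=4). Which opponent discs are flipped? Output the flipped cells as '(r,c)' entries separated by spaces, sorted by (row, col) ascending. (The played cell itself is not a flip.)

Dir NW: opp run (1,3), next='.' -> no flip
Dir N: first cell '.' (not opp) -> no flip
Dir NE: first cell '.' (not opp) -> no flip
Dir W: opp run (2,3) capped by B -> flip
Dir E: first cell '.' (not opp) -> no flip
Dir SW: opp run (3,3) (4,2) (5,1), next=edge -> no flip
Dir S: first cell '.' (not opp) -> no flip
Dir SE: first cell '.' (not opp) -> no flip

Answer: (2,3)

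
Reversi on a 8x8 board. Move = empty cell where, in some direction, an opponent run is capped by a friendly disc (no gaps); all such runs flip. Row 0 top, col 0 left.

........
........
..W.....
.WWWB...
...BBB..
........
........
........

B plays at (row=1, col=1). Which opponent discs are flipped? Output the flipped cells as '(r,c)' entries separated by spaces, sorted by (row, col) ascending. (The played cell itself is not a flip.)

Dir NW: first cell '.' (not opp) -> no flip
Dir N: first cell '.' (not opp) -> no flip
Dir NE: first cell '.' (not opp) -> no flip
Dir W: first cell '.' (not opp) -> no flip
Dir E: first cell '.' (not opp) -> no flip
Dir SW: first cell '.' (not opp) -> no flip
Dir S: first cell '.' (not opp) -> no flip
Dir SE: opp run (2,2) (3,3) capped by B -> flip

Answer: (2,2) (3,3)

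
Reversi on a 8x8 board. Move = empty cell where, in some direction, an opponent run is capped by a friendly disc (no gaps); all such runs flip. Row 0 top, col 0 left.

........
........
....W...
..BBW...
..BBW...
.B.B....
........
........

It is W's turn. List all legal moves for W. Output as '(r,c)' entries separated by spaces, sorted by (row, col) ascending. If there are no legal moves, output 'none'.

Answer: (2,2) (3,1) (4,1) (5,2) (6,0) (6,2)

Derivation:
(2,1): no bracket -> illegal
(2,2): flips 1 -> legal
(2,3): no bracket -> illegal
(3,1): flips 2 -> legal
(4,0): no bracket -> illegal
(4,1): flips 2 -> legal
(5,0): no bracket -> illegal
(5,2): flips 1 -> legal
(5,4): no bracket -> illegal
(6,0): flips 3 -> legal
(6,1): no bracket -> illegal
(6,2): flips 1 -> legal
(6,3): no bracket -> illegal
(6,4): no bracket -> illegal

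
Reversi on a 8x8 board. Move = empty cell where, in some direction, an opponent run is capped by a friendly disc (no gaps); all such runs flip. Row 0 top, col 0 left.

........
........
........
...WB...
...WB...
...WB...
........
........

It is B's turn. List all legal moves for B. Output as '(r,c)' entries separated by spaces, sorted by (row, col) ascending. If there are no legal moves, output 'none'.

(2,2): flips 1 -> legal
(2,3): no bracket -> illegal
(2,4): no bracket -> illegal
(3,2): flips 2 -> legal
(4,2): flips 1 -> legal
(5,2): flips 2 -> legal
(6,2): flips 1 -> legal
(6,3): no bracket -> illegal
(6,4): no bracket -> illegal

Answer: (2,2) (3,2) (4,2) (5,2) (6,2)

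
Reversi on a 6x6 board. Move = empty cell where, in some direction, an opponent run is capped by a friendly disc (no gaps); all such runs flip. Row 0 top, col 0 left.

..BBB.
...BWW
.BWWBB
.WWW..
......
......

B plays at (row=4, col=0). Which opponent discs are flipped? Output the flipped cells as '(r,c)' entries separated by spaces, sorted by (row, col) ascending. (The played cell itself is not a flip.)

Dir NW: edge -> no flip
Dir N: first cell '.' (not opp) -> no flip
Dir NE: opp run (3,1) (2,2) capped by B -> flip
Dir W: edge -> no flip
Dir E: first cell '.' (not opp) -> no flip
Dir SW: edge -> no flip
Dir S: first cell '.' (not opp) -> no flip
Dir SE: first cell '.' (not opp) -> no flip

Answer: (2,2) (3,1)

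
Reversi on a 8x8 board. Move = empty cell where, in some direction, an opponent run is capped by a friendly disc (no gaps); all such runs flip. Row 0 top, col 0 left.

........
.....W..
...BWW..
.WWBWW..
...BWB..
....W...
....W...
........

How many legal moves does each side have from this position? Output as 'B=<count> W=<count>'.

Answer: B=11 W=9

Derivation:
-- B to move --
(0,4): no bracket -> illegal
(0,5): flips 3 -> legal
(0,6): flips 2 -> legal
(1,3): no bracket -> illegal
(1,4): no bracket -> illegal
(1,6): flips 2 -> legal
(2,0): no bracket -> illegal
(2,1): flips 1 -> legal
(2,2): no bracket -> illegal
(2,6): flips 2 -> legal
(3,0): flips 2 -> legal
(3,6): flips 2 -> legal
(4,0): no bracket -> illegal
(4,1): flips 1 -> legal
(4,2): no bracket -> illegal
(4,6): no bracket -> illegal
(5,3): no bracket -> illegal
(5,5): flips 1 -> legal
(6,3): flips 1 -> legal
(6,5): flips 1 -> legal
(7,3): no bracket -> illegal
(7,4): no bracket -> illegal
(7,5): no bracket -> illegal
B mobility = 11
-- W to move --
(1,2): flips 1 -> legal
(1,3): no bracket -> illegal
(1,4): flips 1 -> legal
(2,2): flips 2 -> legal
(3,6): flips 1 -> legal
(4,2): flips 2 -> legal
(4,6): flips 1 -> legal
(5,2): flips 1 -> legal
(5,3): no bracket -> illegal
(5,5): flips 1 -> legal
(5,6): flips 1 -> legal
W mobility = 9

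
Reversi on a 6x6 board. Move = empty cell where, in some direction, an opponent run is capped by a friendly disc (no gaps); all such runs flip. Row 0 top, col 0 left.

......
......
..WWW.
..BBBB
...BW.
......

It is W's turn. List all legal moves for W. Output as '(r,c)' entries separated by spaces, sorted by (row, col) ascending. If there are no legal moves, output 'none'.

(2,1): no bracket -> illegal
(2,5): no bracket -> illegal
(3,1): no bracket -> illegal
(4,1): flips 1 -> legal
(4,2): flips 3 -> legal
(4,5): flips 1 -> legal
(5,2): no bracket -> illegal
(5,3): flips 2 -> legal
(5,4): no bracket -> illegal

Answer: (4,1) (4,2) (4,5) (5,3)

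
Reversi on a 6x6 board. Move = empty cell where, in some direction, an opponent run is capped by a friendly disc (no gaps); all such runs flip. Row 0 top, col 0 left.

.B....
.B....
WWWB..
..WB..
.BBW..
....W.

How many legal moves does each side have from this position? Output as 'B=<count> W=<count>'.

-- B to move --
(1,0): no bracket -> illegal
(1,2): flips 2 -> legal
(1,3): no bracket -> illegal
(3,0): no bracket -> illegal
(3,1): flips 2 -> legal
(3,4): no bracket -> illegal
(4,4): flips 1 -> legal
(4,5): no bracket -> illegal
(5,2): no bracket -> illegal
(5,3): flips 1 -> legal
(5,5): no bracket -> illegal
B mobility = 4
-- W to move --
(0,0): flips 1 -> legal
(0,2): flips 1 -> legal
(1,0): no bracket -> illegal
(1,2): no bracket -> illegal
(1,3): flips 2 -> legal
(1,4): flips 1 -> legal
(2,4): flips 1 -> legal
(3,0): no bracket -> illegal
(3,1): no bracket -> illegal
(3,4): flips 1 -> legal
(4,0): flips 2 -> legal
(4,4): flips 1 -> legal
(5,0): flips 1 -> legal
(5,1): no bracket -> illegal
(5,2): flips 1 -> legal
(5,3): no bracket -> illegal
W mobility = 10

Answer: B=4 W=10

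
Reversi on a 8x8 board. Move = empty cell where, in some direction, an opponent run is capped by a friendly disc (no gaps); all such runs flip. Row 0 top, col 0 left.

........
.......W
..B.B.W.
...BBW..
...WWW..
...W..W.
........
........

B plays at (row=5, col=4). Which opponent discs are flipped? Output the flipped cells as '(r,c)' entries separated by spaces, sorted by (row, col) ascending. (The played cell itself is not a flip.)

Answer: (4,4)

Derivation:
Dir NW: opp run (4,3), next='.' -> no flip
Dir N: opp run (4,4) capped by B -> flip
Dir NE: opp run (4,5), next='.' -> no flip
Dir W: opp run (5,3), next='.' -> no flip
Dir E: first cell '.' (not opp) -> no flip
Dir SW: first cell '.' (not opp) -> no flip
Dir S: first cell '.' (not opp) -> no flip
Dir SE: first cell '.' (not opp) -> no flip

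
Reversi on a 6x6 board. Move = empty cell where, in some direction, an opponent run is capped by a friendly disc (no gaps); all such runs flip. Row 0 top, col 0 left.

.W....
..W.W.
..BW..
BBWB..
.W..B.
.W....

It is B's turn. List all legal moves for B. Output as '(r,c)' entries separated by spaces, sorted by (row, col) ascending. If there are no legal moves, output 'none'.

Answer: (0,2) (1,3) (2,4) (4,2) (5,2)

Derivation:
(0,0): no bracket -> illegal
(0,2): flips 1 -> legal
(0,3): no bracket -> illegal
(0,4): no bracket -> illegal
(0,5): no bracket -> illegal
(1,0): no bracket -> illegal
(1,1): no bracket -> illegal
(1,3): flips 1 -> legal
(1,5): no bracket -> illegal
(2,1): no bracket -> illegal
(2,4): flips 1 -> legal
(2,5): no bracket -> illegal
(3,4): no bracket -> illegal
(4,0): no bracket -> illegal
(4,2): flips 1 -> legal
(4,3): no bracket -> illegal
(5,0): no bracket -> illegal
(5,2): flips 1 -> legal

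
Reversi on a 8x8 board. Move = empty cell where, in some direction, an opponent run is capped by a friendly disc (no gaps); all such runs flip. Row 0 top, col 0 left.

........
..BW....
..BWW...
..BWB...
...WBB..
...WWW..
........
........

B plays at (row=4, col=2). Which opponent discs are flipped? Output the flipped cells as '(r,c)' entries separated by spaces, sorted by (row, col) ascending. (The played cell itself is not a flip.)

Dir NW: first cell '.' (not opp) -> no flip
Dir N: first cell 'B' (not opp) -> no flip
Dir NE: opp run (3,3) (2,4), next='.' -> no flip
Dir W: first cell '.' (not opp) -> no flip
Dir E: opp run (4,3) capped by B -> flip
Dir SW: first cell '.' (not opp) -> no flip
Dir S: first cell '.' (not opp) -> no flip
Dir SE: opp run (5,3), next='.' -> no flip

Answer: (4,3)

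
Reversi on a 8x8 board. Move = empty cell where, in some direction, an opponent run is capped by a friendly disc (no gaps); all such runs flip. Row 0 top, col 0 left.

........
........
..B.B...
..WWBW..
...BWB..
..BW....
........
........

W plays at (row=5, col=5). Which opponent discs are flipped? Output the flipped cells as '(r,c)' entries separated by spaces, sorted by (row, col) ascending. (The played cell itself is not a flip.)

Answer: (4,5)

Derivation:
Dir NW: first cell 'W' (not opp) -> no flip
Dir N: opp run (4,5) capped by W -> flip
Dir NE: first cell '.' (not opp) -> no flip
Dir W: first cell '.' (not opp) -> no flip
Dir E: first cell '.' (not opp) -> no flip
Dir SW: first cell '.' (not opp) -> no flip
Dir S: first cell '.' (not opp) -> no flip
Dir SE: first cell '.' (not opp) -> no flip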